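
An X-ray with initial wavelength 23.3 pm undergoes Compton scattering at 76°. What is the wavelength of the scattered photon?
25.1393 pm

Using the Compton scattering formula:
λ' = λ + Δλ = λ + λ_C(1 - cos θ)

Given:
- Initial wavelength λ = 23.3 pm
- Scattering angle θ = 76°
- Compton wavelength λ_C ≈ 2.4263 pm

Calculate the shift:
Δλ = 2.4263 × (1 - cos(76°))
Δλ = 2.4263 × 0.7581
Δλ = 1.8393 pm

Final wavelength:
λ' = 23.3 + 1.8393 = 25.1393 pm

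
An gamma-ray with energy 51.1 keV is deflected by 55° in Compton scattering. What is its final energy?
49.0101 keV

First convert energy to wavelength:
λ = hc/E, with hc ≈ 1239.842 keV·pm (i.e. 1239.842 eV·nm)

For E = 51.1 keV = 51100 eV:
λ = 1239.842 keV·pm / 51.1 keV
λ = 24.2631 pm

Calculate the Compton shift:
Δλ = λ_C(1 - cos(55°)) = 2.4263 × 0.4264
Δλ = 1.0346 pm

Final wavelength:
λ' = 24.2631 + 1.0346 = 25.2977 pm

Final energy:
E' = hc/λ' = 1239.842 / 25.2977 = 49.0101 keV

(Intermediate values are shown rounded; full precision is carried through to the final answer.)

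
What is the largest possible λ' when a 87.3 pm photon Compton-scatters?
92.1526 pm (at θ = 180°)

The Compton shift is Δλ = λ_C(1 − cos θ).

Since cos θ ranges from −1 to 1, the factor (1 − cos θ) ranges from 0 to 2; the maximum shift occurs at θ = 180° (backscattering):
Δλ_max = 2λ_C = 2 × 2.4263 pm = 4.8526 pm

Maximum scattered wavelength:
λ'_max = λ₀ + Δλ_max = 87.3 + 4.8526 = 92.1526 pm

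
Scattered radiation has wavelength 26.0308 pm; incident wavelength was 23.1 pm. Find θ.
102.00°

First find the wavelength shift:
Δλ = λ' - λ = 26.0308 - 23.1 = 2.9308 pm

Using Δλ = λ_C(1 - cos θ), with λ_C = h/(m_e·c) ≈ 2.42631024 pm:
cos θ = 1 - Δλ/λ_C
cos θ = 1 - 2.9308/2.42631024
cos θ = -0.207925

θ = arccos(-0.207925)
θ = 102.00°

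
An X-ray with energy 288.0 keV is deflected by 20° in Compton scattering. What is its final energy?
278.5328 keV

First convert energy to wavelength:
λ = hc/E, with hc ≈ 1239.842 keV·pm (i.e. 1239.842 eV·nm)

For E = 288.0 keV = 288000 eV:
λ = 1239.842 keV·pm / 288.0 keV
λ = 4.3050 pm

Calculate the Compton shift:
Δλ = λ_C(1 - cos(20°)) = 2.4263 × 0.0603
Δλ = 0.1463 pm

Final wavelength:
λ' = 4.3050 + 0.1463 = 4.4513 pm

Final energy:
E' = hc/λ' = 1239.842 / 4.4513 = 278.5328 keV

(Intermediate values are shown rounded; full precision is carried through to the final answer.)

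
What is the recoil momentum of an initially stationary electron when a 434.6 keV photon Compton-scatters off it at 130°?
3.0375e-22 kg·m/s

The electron is initially at rest, so by conservation of momentum:
p⃗_e = p⃗₀ − p⃗'  (incident photon momentum minus scattered photon momentum)

Photon momentum magnitudes (p = h/λ = E/c):
λ₀ = hc/E₀ = 2.8528 pm → p₀ = h/λ₀ = 2.3226e-22 kg·m/s
Δλ = λ_C(1 − cos 130°) = 3.9859 pm
λ' = 6.8387 pm → p' = h/λ' = 9.6890e-23 kg·m/s

The scattered photon makes angle θ = 130° with the incident direction, so by the law of cosines:
|p⃗_e|² = p₀² + p'² − 2p₀p'cos θ
|p⃗_e|² = (2.3226e-22)² + (9.6890e-23)² − 2·2.3226e-22·9.6890e-23·cos(130°)
|p⃗_e| = 3.0375e-22 kg·m/s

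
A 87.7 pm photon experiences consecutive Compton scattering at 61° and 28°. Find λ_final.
89.2340 pm

Apply Compton shift twice:

First scattering at θ₁ = 61°:
Δλ₁ = λ_C(1 - cos(61°))
Δλ₁ = 2.4263 × 0.5152
Δλ₁ = 1.2500 pm

After first scattering:
λ₁ = 87.7 + 1.2500 = 88.9500 pm

Second scattering at θ₂ = 28°:
Δλ₂ = λ_C(1 - cos(28°))
Δλ₂ = 2.4263 × 0.1171
Δλ₂ = 0.2840 pm

Final wavelength:
λ₂ = 88.9500 + 0.2840 = 89.2340 pm

Total shift: Δλ_total = 1.2500 + 0.2840 = 1.5340 pm

(Intermediate values are shown rounded; full precision is carried through to the final answer.)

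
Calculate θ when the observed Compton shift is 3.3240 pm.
111.71°

From the Compton formula Δλ = λ_C(1 - cos θ), we can solve for θ:

cos θ = 1 - Δλ/λ_C

Given:
- Δλ = 3.3240 pm
- λ_C = h/(m_e·c) ≈ 2.42631024 pm

cos θ = 1 - 3.3240/2.42631024
cos θ = 1 - 1.369981
cos θ = -0.369981

θ = arccos(-0.369981)
θ = 111.71°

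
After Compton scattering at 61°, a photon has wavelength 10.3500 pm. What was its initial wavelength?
9.1000 pm

From λ' = λ + Δλ, we have λ = λ' - Δλ

First calculate the Compton shift:
Δλ = λ_C(1 - cos θ)
Δλ = 2.4263 × (1 - cos(61°))
Δλ = 2.4263 × 0.5152
Δλ = 1.2500 pm

Initial wavelength:
λ = λ' - Δλ
λ = 10.3500 - 1.2500
λ = 9.1000 pm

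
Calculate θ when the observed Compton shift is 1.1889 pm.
59.34°

From the Compton formula Δλ = λ_C(1 - cos θ), we can solve for θ:

cos θ = 1 - Δλ/λ_C

Given:
- Δλ = 1.1889 pm
- λ_C = h/(m_e·c) ≈ 2.42631024 pm

cos θ = 1 - 1.1889/2.42631024
cos θ = 1 - 0.490003
cos θ = 0.509997

θ = arccos(0.509997)
θ = 59.34°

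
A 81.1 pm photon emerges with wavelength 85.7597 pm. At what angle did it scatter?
157.00°

First find the wavelength shift:
Δλ = λ' - λ = 85.7597 - 81.1 = 4.6597 pm

Using Δλ = λ_C(1 - cos θ), with λ_C = h/(m_e·c) ≈ 2.42631024 pm:
cos θ = 1 - Δλ/λ_C
cos θ = 1 - 4.6597/2.42631024
cos θ = -0.920488

θ = arccos(-0.920488)
θ = 157.00°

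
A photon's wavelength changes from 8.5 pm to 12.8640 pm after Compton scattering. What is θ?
143.00°

First find the wavelength shift:
Δλ = λ' - λ = 12.8640 - 8.5 = 4.3640 pm

Using Δλ = λ_C(1 - cos θ), with λ_C = h/(m_e·c) ≈ 2.42631024 pm:
cos θ = 1 - Δλ/λ_C
cos θ = 1 - 4.3640/2.42631024
cos θ = -0.798616

θ = arccos(-0.798616)
θ = 143.00°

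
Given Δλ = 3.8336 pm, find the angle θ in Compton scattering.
125.45°

From the Compton formula Δλ = λ_C(1 - cos θ), we can solve for θ:

cos θ = 1 - Δλ/λ_C

Given:
- Δλ = 3.8336 pm
- λ_C = h/(m_e·c) ≈ 2.42631024 pm

cos θ = 1 - 3.8336/2.42631024
cos θ = 1 - 1.580012
cos θ = -0.580012

θ = arccos(-0.580012)
θ = 125.45°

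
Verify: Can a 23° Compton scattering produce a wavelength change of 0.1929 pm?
Yes, consistent

Calculate the expected shift for θ = 23°:

Δλ_expected = λ_C(1 - cos(23°))
Δλ_expected = 2.4263 × (1 - cos(23°))
Δλ_expected = 2.4263 × 0.0795
Δλ_expected = 0.1929 pm

Given shift: 0.1929 pm
Expected shift: 0.1929 pm
Difference: 0.0000 pm

The values match. This is consistent with Compton scattering at the stated angle.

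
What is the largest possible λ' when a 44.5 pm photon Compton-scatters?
49.3526 pm (at θ = 180°)

The Compton shift is Δλ = λ_C(1 − cos θ).

Since cos θ ranges from −1 to 1, the factor (1 − cos θ) ranges from 0 to 2; the maximum shift occurs at θ = 180° (backscattering):
Δλ_max = 2λ_C = 2 × 2.4263 pm = 4.8526 pm

Maximum scattered wavelength:
λ'_max = λ₀ + Δλ_max = 44.5 + 4.8526 = 49.3526 pm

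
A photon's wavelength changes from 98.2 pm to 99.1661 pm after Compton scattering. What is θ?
53.00°

First find the wavelength shift:
Δλ = λ' - λ = 99.1661 - 98.2 = 0.9661 pm

Using Δλ = λ_C(1 - cos θ), with λ_C = h/(m_e·c) ≈ 2.42631024 pm:
cos θ = 1 - Δλ/λ_C
cos θ = 1 - 0.9661/2.42631024
cos θ = 0.601823

θ = arccos(0.601823)
θ = 53.00°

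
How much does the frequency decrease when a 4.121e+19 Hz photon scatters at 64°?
6.501e+18 Hz (decrease)

Convert frequency to wavelength (c = 299792458 m/s):
λ₀ = c/f₀ = 299792458/4.121e+19 = 7.2747503e-12 m = 7.2748 pm

Calculate Compton shift:
Δλ = λ_C(1 - cos(64°)) = 1.3627 pm

Final wavelength:
λ' = λ₀ + Δλ = 7.2748 + 1.3627 = 8.6374 pm

Final frequency:
f' = c/λ' = 299792458/8.6374361e-12 = 3.4708501e+19 Hz

Frequency shift (decrease):
Δf = f₀ - f' = 4.121e+19 - 3.4708501e+19 = 6.501e+18 Hz

(Intermediate values are shown rounded; full precision is carried through to the final answer.)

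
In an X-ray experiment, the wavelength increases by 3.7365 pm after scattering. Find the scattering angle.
122.68°

From the Compton formula Δλ = λ_C(1 - cos θ), we can solve for θ:

cos θ = 1 - Δλ/λ_C

Given:
- Δλ = 3.7365 pm
- λ_C = h/(m_e·c) ≈ 2.42631024 pm

cos θ = 1 - 3.7365/2.42631024
cos θ = 1 - 1.539993
cos θ = -0.539993

θ = arccos(-0.539993)
θ = 122.68°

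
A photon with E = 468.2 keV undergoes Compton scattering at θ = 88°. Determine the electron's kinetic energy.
219.7216 keV

By energy conservation: K_e = E_initial - E_final

First find the scattered photon energy:
Initial wavelength: λ = hc/E = 2.6481 pm
Compton shift: Δλ = λ_C(1 - cos(88°)) = 2.3416 pm
Final wavelength: λ' = 2.6481 + 2.3416 = 4.9897 pm
Final photon energy: E' = hc/λ' = 248.4784 keV

Electron kinetic energy:
K_e = E - E' = 468.2000 - 248.4784 = 219.7216 keV

(Intermediate values are shown rounded; full precision is carried through to the final answer.)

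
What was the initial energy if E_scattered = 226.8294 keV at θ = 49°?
267.7001 keV

Convert final energy to wavelength (hc ≈ 1239.842 keV·pm):
λ' = hc/E' = 1239.842 / 226.8294 = 5.4660 pm

Calculate the Compton shift:
Δλ = λ_C(1 - cos(49°))
Δλ = 2.4263 × (1 - cos(49°))
Δλ = 0.8345 pm

Initial wavelength:
λ = λ' - Δλ = 5.4660 - 0.8345 = 4.6315 pm

Initial energy:
E = hc/λ = 1239.842 / 4.6315 = 267.7001 keV

(Intermediate values are shown rounded; full precision is carried through to the final answer.)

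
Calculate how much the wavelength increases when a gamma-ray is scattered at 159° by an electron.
4.6915 pm

Using the Compton scattering formula:
Δλ = λ_C(1 - cos θ)

where λ_C = h/(m_e·c) ≈ 2.4263 pm is the Compton wavelength of an electron.

For θ = 159°:
cos(159°) = -0.9336
1 - cos(159°) = 1.9336

Δλ = 2.4263 × 1.9336
Δλ = 4.6915 pm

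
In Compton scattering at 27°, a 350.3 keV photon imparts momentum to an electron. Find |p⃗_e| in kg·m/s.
8.5312e-23 kg·m/s

The electron is initially at rest, so by conservation of momentum:
p⃗_e = p⃗₀ − p⃗'  (incident photon momentum minus scattered photon momentum)

Photon momentum magnitudes (p = h/λ = E/c):
λ₀ = hc/E₀ = 3.5394 pm → p₀ = h/λ₀ = 1.8721e-22 kg·m/s
Δλ = λ_C(1 − cos 27°) = 0.2645 pm
λ' = 3.8038 pm → p' = h/λ' = 1.7419e-22 kg·m/s

The scattered photon makes angle θ = 27° with the incident direction, so by the law of cosines:
|p⃗_e|² = p₀² + p'² − 2p₀p'cos θ
|p⃗_e|² = (1.8721e-22)² + (1.7419e-22)² − 2·1.8721e-22·1.7419e-22·cos(27°)
|p⃗_e| = 8.5312e-23 kg·m/s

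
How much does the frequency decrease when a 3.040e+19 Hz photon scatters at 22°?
5.350e+17 Hz (decrease)

Convert frequency to wavelength (c = 299792458 m/s):
λ₀ = c/f₀ = 299792458/3.040e+19 = 9.8615940e-12 m = 9.8616 pm

Calculate Compton shift:
Δλ = λ_C(1 - cos(22°)) = 0.1767 pm

Final wavelength:
λ' = λ₀ + Δλ = 9.8616 + 0.1767 = 10.0383 pm

Final frequency:
f' = c/λ' = 299792458/1.0038269e-11 = 2.9864957e+19 Hz

Frequency shift (decrease):
Δf = f₀ - f' = 3.040e+19 - 2.9864957e+19 = 5.350e+17 Hz

(Intermediate values are shown rounded; full precision is carried through to the final answer.)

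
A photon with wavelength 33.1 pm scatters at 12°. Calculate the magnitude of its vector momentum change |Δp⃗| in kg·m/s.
4.1817e-24 kg·m/s

Photon momentum magnitude is p = h/λ.

Initial momentum:
p₀ = h/λ = 6.6261e-34/3.3100e-11 = 2.0018e-23 kg·m/s

After scattering:
λ' = λ + Δλ = 33.1 + 0.0530 = 33.1530 pm
p' = h/λ' = 6.6261e-34/3.3153e-11 = 1.9986e-23 kg·m/s

Momentum is a vector; the scattered photon's direction makes angle θ = 12° with the incident direction. The magnitude of the vector change Δp⃗ = p⃗₀ − p⃗' is found from the law of cosines:
|Δp⃗|² = p₀² + p'² − 2p₀p'cos θ
|Δp⃗|² = (2.0018e-23)² + (1.9986e-23)² − 2·2.0018e-23·1.9986e-23·cos(12°)
|Δp⃗| = 4.1817e-24 kg·m/s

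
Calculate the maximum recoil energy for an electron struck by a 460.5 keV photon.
296.1738 keV

Maximum energy transfer occurs at θ = 180° (backscattering).

Initial photon: E₀ = 460.5 keV → λ₀ = 2.6924 pm

Maximum Compton shift (at 180°):
Δλ_max = 2λ_C = 2 × 2.4263 = 4.8526 pm

Final wavelength:
λ' = 2.6924 + 4.8526 = 7.5450 pm

Minimum photon energy (maximum energy to electron):
E'_min = hc/λ' = 164.3262 keV

Maximum electron kinetic energy:
K_max = E₀ - E'_min = 460.5000 - 164.3262 = 296.1738 keV

(Intermediate values are shown rounded; full precision is carried through to the final answer.)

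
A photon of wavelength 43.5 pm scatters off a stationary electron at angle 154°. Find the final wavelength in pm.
48.1071 pm

Using the Compton scattering formula:
λ' = λ + Δλ = λ + λ_C(1 - cos θ)

Given:
- Initial wavelength λ = 43.5 pm
- Scattering angle θ = 154°
- Compton wavelength λ_C ≈ 2.4263 pm

Calculate the shift:
Δλ = 2.4263 × (1 - cos(154°))
Δλ = 2.4263 × 1.8988
Δλ = 4.6071 pm

Final wavelength:
λ' = 43.5 + 4.6071 = 48.1071 pm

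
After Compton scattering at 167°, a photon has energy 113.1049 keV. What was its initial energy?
200.8999 keV

Convert final energy to wavelength (hc ≈ 1239.842 keV·pm):
λ' = hc/E' = 1239.842 / 113.1049 = 10.9619 pm

Calculate the Compton shift:
Δλ = λ_C(1 - cos(167°))
Δλ = 2.4263 × (1 - cos(167°))
Δλ = 4.7904 pm

Initial wavelength:
λ = λ' - Δλ = 10.9619 - 4.7904 = 6.1714 pm

Initial energy:
E = hc/λ = 1239.842 / 6.1714 = 200.8999 keV

(Intermediate values are shown rounded; full precision is carried through to the final answer.)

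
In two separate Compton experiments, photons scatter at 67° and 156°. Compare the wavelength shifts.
156° produces the larger shift by a factor of 3.141

Calculate both shifts using Δλ = λ_C(1 - cos θ):

For θ₁ = 67°:
Δλ₁ = 2.4263 × (1 - cos(67°))
Δλ₁ = 2.4263 × 0.6093
Δλ₁ = 1.4783 pm

For θ₂ = 156°:
Δλ₂ = 2.4263 × (1 - cos(156°))
Δλ₂ = 2.4263 × 1.9135
Δλ₂ = 4.6429 pm

The 156° angle produces the larger shift.
Ratio: 4.6429/1.4783 = 3.141

(Intermediate values are shown rounded; full precision is carried through to the final answer.)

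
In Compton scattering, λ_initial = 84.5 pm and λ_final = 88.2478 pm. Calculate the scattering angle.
123.00°

First find the wavelength shift:
Δλ = λ' - λ = 88.2478 - 84.5 = 3.7478 pm

Using Δλ = λ_C(1 - cos θ), with λ_C = h/(m_e·c) ≈ 2.42631024 pm:
cos θ = 1 - Δλ/λ_C
cos θ = 1 - 3.7478/2.42631024
cos θ = -0.544650

θ = arccos(-0.544650)
θ = 123.00°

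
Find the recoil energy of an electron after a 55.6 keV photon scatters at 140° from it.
8.9619 keV

By energy conservation: K_e = E_initial - E_final

First find the scattered photon energy:
Initial wavelength: λ = hc/E = 22.2993 pm
Compton shift: Δλ = λ_C(1 - cos(140°)) = 4.2850 pm
Final wavelength: λ' = 22.2993 + 4.2850 = 26.5843 pm
Final photon energy: E' = hc/λ' = 46.6381 keV

Electron kinetic energy:
K_e = E - E' = 55.6000 - 46.6381 = 8.9619 keV

(Intermediate values are shown rounded; full precision is carried through to the final answer.)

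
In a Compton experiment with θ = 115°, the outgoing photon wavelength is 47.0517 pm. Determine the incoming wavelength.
43.6000 pm

From λ' = λ + Δλ, we have λ = λ' - Δλ

First calculate the Compton shift:
Δλ = λ_C(1 - cos θ)
Δλ = 2.4263 × (1 - cos(115°))
Δλ = 2.4263 × 1.4226
Δλ = 3.4517 pm

Initial wavelength:
λ = λ' - Δλ
λ = 47.0517 - 3.4517
λ = 43.6000 pm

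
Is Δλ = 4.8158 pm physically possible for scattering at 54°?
No, inconsistent

Calculate the expected shift for θ = 54°:

Δλ_expected = λ_C(1 - cos(54°))
Δλ_expected = 2.4263 × (1 - cos(54°))
Δλ_expected = 2.4263 × 0.4122
Δλ_expected = 1.0002 pm

Given shift: 4.8158 pm
Expected shift: 1.0002 pm
Difference: 3.8156 pm

The values do not match. The given shift corresponds to θ ≈ 170.0°, not 54°.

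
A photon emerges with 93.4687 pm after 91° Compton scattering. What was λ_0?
91.0000 pm

From λ' = λ + Δλ, we have λ = λ' - Δλ

First calculate the Compton shift:
Δλ = λ_C(1 - cos θ)
Δλ = 2.4263 × (1 - cos(91°))
Δλ = 2.4263 × 1.0175
Δλ = 2.4687 pm

Initial wavelength:
λ = λ' - Δλ
λ = 93.4687 - 2.4687
λ = 91.0000 pm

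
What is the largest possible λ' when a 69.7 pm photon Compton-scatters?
74.5526 pm (at θ = 180°)

The Compton shift is Δλ = λ_C(1 − cos θ).

Since cos θ ranges from −1 to 1, the factor (1 − cos θ) ranges from 0 to 2; the maximum shift occurs at θ = 180° (backscattering):
Δλ_max = 2λ_C = 2 × 2.4263 pm = 4.8526 pm

Maximum scattered wavelength:
λ'_max = λ₀ + Δλ_max = 69.7 + 4.8526 = 74.5526 pm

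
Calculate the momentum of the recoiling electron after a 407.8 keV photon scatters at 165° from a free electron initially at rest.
3.0069e-22 kg·m/s

The electron is initially at rest, so by conservation of momentum:
p⃗_e = p⃗₀ − p⃗'  (incident photon momentum minus scattered photon momentum)

Photon momentum magnitudes (p = h/λ = E/c):
λ₀ = hc/E₀ = 3.0403 pm → p₀ = h/λ₀ = 2.1794e-22 kg·m/s
Δλ = λ_C(1 − cos 165°) = 4.7699 pm
λ' = 7.8103 pm → p' = h/λ' = 8.4838e-23 kg·m/s

The scattered photon makes angle θ = 165° with the incident direction, so by the law of cosines:
|p⃗_e|² = p₀² + p'² − 2p₀p'cos θ
|p⃗_e|² = (2.1794e-22)² + (8.4838e-23)² − 2·2.1794e-22·8.4838e-23·cos(165°)
|p⃗_e| = 3.0069e-22 kg·m/s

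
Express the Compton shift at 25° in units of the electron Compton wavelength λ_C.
0.0937 λ_C

The Compton shift formula is:
Δλ = λ_C(1 - cos θ)

Dividing both sides by λ_C:
Δλ/λ_C = 1 - cos θ

For θ = 25°:
Δλ/λ_C = 1 - cos(25°)
Δλ/λ_C = 1 - 0.9063
Δλ/λ_C = 0.0937

This means the shift is 0.0937 × λ_C = 0.2273 pm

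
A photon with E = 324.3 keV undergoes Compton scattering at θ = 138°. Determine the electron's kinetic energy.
170.3310 keV

By energy conservation: K_e = E_initial - E_final

First find the scattered photon energy:
Initial wavelength: λ = hc/E = 3.8231 pm
Compton shift: Δλ = λ_C(1 - cos(138°)) = 4.2294 pm
Final wavelength: λ' = 3.8231 + 4.2294 = 8.0525 pm
Final photon energy: E' = hc/λ' = 153.9690 keV

Electron kinetic energy:
K_e = E - E' = 324.3000 - 153.9690 = 170.3310 keV

(Intermediate values are shown rounded; full precision is carried through to the final answer.)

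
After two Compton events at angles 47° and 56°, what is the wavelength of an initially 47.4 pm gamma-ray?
49.2411 pm

Apply Compton shift twice:

First scattering at θ₁ = 47°:
Δλ₁ = λ_C(1 - cos(47°))
Δλ₁ = 2.4263 × 0.3180
Δλ₁ = 0.7716 pm

After first scattering:
λ₁ = 47.4 + 0.7716 = 48.1716 pm

Second scattering at θ₂ = 56°:
Δλ₂ = λ_C(1 - cos(56°))
Δλ₂ = 2.4263 × 0.4408
Δλ₂ = 1.0695 pm

Final wavelength:
λ₂ = 48.1716 + 1.0695 = 49.2411 pm

Total shift: Δλ_total = 0.7716 + 1.0695 = 1.8411 pm

(Intermediate values are shown rounded; full precision is carried through to the final answer.)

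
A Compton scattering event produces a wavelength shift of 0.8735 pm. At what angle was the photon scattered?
50.21°

From the Compton formula Δλ = λ_C(1 - cos θ), we can solve for θ:

cos θ = 1 - Δλ/λ_C

Given:
- Δλ = 0.8735 pm
- λ_C = h/(m_e·c) ≈ 2.42631024 pm

cos θ = 1 - 0.8735/2.42631024
cos θ = 1 - 0.360012
cos θ = 0.639988

θ = arccos(0.639988)
θ = 50.21°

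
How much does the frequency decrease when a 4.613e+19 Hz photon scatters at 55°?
6.335e+18 Hz (decrease)

Convert frequency to wavelength (c = 299792458 m/s):
λ₀ = c/f₀ = 299792458/4.613e+19 = 6.4988610e-12 m = 6.4989 pm

Calculate Compton shift:
Δλ = λ_C(1 - cos(55°)) = 1.0346 pm

Final wavelength:
λ' = λ₀ + Δλ = 6.4989 + 1.0346 = 7.5335 pm

Final frequency:
f' = c/λ' = 299792458/7.5334969e-12 = 3.9794595e+19 Hz

Frequency shift (decrease):
Δf = f₀ - f' = 4.613e+19 - 3.9794595e+19 = 6.335e+18 Hz

(Intermediate values are shown rounded; full precision is carried through to the final answer.)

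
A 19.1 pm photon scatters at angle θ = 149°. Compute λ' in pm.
23.6061 pm

Using the Compton scattering formula:
λ' = λ + Δλ = λ + λ_C(1 - cos θ)

Given:
- Initial wavelength λ = 19.1 pm
- Scattering angle θ = 149°
- Compton wavelength λ_C ≈ 2.4263 pm

Calculate the shift:
Δλ = 2.4263 × (1 - cos(149°))
Δλ = 2.4263 × 1.8572
Δλ = 4.5061 pm

Final wavelength:
λ' = 19.1 + 4.5061 = 23.6061 pm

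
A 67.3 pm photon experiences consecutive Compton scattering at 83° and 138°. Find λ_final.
73.6600 pm

Apply Compton shift twice:

First scattering at θ₁ = 83°:
Δλ₁ = λ_C(1 - cos(83°))
Δλ₁ = 2.4263 × 0.8781
Δλ₁ = 2.1306 pm

After first scattering:
λ₁ = 67.3 + 2.1306 = 69.4306 pm

Second scattering at θ₂ = 138°:
Δλ₂ = λ_C(1 - cos(138°))
Δλ₂ = 2.4263 × 1.7431
Δλ₂ = 4.2294 pm

Final wavelength:
λ₂ = 69.4306 + 4.2294 = 73.6600 pm

Total shift: Δλ_total = 2.1306 + 4.2294 = 6.3600 pm

(Intermediate values are shown rounded; full precision is carried through to the final answer.)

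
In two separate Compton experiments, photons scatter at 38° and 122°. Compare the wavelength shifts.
122° produces the larger shift by a factor of 7.217

Calculate both shifts using Δλ = λ_C(1 - cos θ):

For θ₁ = 38°:
Δλ₁ = 2.4263 × (1 - cos(38°))
Δλ₁ = 2.4263 × 0.2120
Δλ₁ = 0.5144 pm

For θ₂ = 122°:
Δλ₂ = 2.4263 × (1 - cos(122°))
Δλ₂ = 2.4263 × 1.5299
Δλ₂ = 3.7121 pm

The 122° angle produces the larger shift.
Ratio: 3.7121/0.5144 = 7.217

(Intermediate values are shown rounded; full precision is carried through to the final answer.)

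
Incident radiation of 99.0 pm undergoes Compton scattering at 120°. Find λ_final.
102.6395 pm

Using the Compton scattering formula:
λ' = λ + Δλ = λ + λ_C(1 - cos θ)

Given:
- Initial wavelength λ = 99.0 pm
- Scattering angle θ = 120°
- Compton wavelength λ_C ≈ 2.4263 pm

Calculate the shift:
Δλ = 2.4263 × (1 - cos(120°))
Δλ = 2.4263 × 1.5000
Δλ = 3.6395 pm

Final wavelength:
λ' = 99.0 + 3.6395 = 102.6395 pm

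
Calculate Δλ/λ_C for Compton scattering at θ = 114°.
1.4067 λ_C

The Compton shift formula is:
Δλ = λ_C(1 - cos θ)

Dividing both sides by λ_C:
Δλ/λ_C = 1 - cos θ

For θ = 114°:
Δλ/λ_C = 1 - cos(114°)
Δλ/λ_C = 1 - -0.4067
Δλ/λ_C = 1.4067

This means the shift is 1.4067 × λ_C = 3.4132 pm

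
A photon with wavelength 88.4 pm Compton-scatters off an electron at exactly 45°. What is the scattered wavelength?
89.1106 pm

Using the Compton formula: λ' = λ + λ_C(1 − cos θ)

For θ = 45°, cos θ = √2/2 (exact) ≈ 0.7071, so:
1 − cos 45° = 1 − (√2/2) ≈ 0.2929

Δλ = λ_C × 0.2929 = 2.4263 × 0.2929 = 0.7106 pm

λ' = 88.4 + 0.7106 = 89.1106 pm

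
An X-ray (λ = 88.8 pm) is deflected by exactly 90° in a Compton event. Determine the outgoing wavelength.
91.2263 pm

Using the Compton formula: λ' = λ + λ_C(1 − cos θ)

For θ = 90°, cos θ = 0 (exact) = 0.0000, so:
1 − cos 90° = 1 − (0) = 1.0000

Δλ = λ_C × 1.0000 = 2.4263 × 1.0000 = 2.4263 pm

λ' = 88.8 + 2.4263 = 91.2263 pm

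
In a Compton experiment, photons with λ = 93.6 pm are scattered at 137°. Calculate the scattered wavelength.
97.8008 pm

Using the Compton scattering formula:
λ' = λ + Δλ = λ + λ_C(1 - cos θ)

Given:
- Initial wavelength λ = 93.6 pm
- Scattering angle θ = 137°
- Compton wavelength λ_C ≈ 2.4263 pm

Calculate the shift:
Δλ = 2.4263 × (1 - cos(137°))
Δλ = 2.4263 × 1.7314
Δλ = 4.2008 pm

Final wavelength:
λ' = 93.6 + 4.2008 = 97.8008 pm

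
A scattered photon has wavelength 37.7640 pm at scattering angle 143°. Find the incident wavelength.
33.4000 pm

From λ' = λ + Δλ, we have λ = λ' - Δλ

First calculate the Compton shift:
Δλ = λ_C(1 - cos θ)
Δλ = 2.4263 × (1 - cos(143°))
Δλ = 2.4263 × 1.7986
Δλ = 4.3640 pm

Initial wavelength:
λ = λ' - Δλ
λ = 37.7640 - 4.3640
λ = 33.4000 pm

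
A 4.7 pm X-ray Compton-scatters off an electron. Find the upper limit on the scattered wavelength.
9.5526 pm (at θ = 180°)

The Compton shift is Δλ = λ_C(1 − cos θ).

Since cos θ ranges from −1 to 1, the factor (1 − cos θ) ranges from 0 to 2; the maximum shift occurs at θ = 180° (backscattering):
Δλ_max = 2λ_C = 2 × 2.4263 pm = 4.8526 pm

Maximum scattered wavelength:
λ'_max = λ₀ + Δλ_max = 4.7 + 4.8526 = 9.5526 pm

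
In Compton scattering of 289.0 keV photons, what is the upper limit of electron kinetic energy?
153.3904 keV

Maximum energy transfer occurs at θ = 180° (backscattering).

Initial photon: E₀ = 289.0 keV → λ₀ = 4.2901 pm

Maximum Compton shift (at 180°):
Δλ_max = 2λ_C = 2 × 2.4263 = 4.8526 pm

Final wavelength:
λ' = 4.2901 + 4.8526 = 9.1427 pm

Minimum photon energy (maximum energy to electron):
E'_min = hc/λ' = 135.6096 keV

Maximum electron kinetic energy:
K_max = E₀ - E'_min = 289.0000 - 135.6096 = 153.3904 keV

(Intermediate values are shown rounded; full precision is carried through to the final answer.)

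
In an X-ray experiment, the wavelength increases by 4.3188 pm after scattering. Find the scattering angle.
141.26°

From the Compton formula Δλ = λ_C(1 - cos θ), we can solve for θ:

cos θ = 1 - Δλ/λ_C

Given:
- Δλ = 4.3188 pm
- λ_C = h/(m_e·c) ≈ 2.42631024 pm

cos θ = 1 - 4.3188/2.42631024
cos θ = 1 - 1.779987
cos θ = -0.779987

θ = arccos(-0.779987)
θ = 141.26°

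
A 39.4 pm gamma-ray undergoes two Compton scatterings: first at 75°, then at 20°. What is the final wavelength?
41.3447 pm

Apply Compton shift twice:

First scattering at θ₁ = 75°:
Δλ₁ = λ_C(1 - cos(75°))
Δλ₁ = 2.4263 × 0.7412
Δλ₁ = 1.7983 pm

After first scattering:
λ₁ = 39.4 + 1.7983 = 41.1983 pm

Second scattering at θ₂ = 20°:
Δλ₂ = λ_C(1 - cos(20°))
Δλ₂ = 2.4263 × 0.0603
Δλ₂ = 0.1463 pm

Final wavelength:
λ₂ = 41.1983 + 0.1463 = 41.3447 pm

Total shift: Δλ_total = 1.7983 + 0.1463 = 1.9447 pm

(Intermediate values are shown rounded; full precision is carried through to the final answer.)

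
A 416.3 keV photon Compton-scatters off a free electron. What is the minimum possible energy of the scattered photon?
158.3276 keV (at θ = 180°)

The scattered photon has minimum energy when its wavelength is maximum, i.e., when the Compton shift Δλ = λ_C(1 − cos θ) is maximum. This occurs at θ = 180° (backscattering), giving Δλ_max = 2λ_C = 4.8526 pm.

Initial wavelength: λ₀ = hc/E₀ = 2.9782 pm
Maximum final wavelength: λ'_max = λ₀ + 2λ_C = 2.9782 + 4.8526 = 7.8309 pm
Minimum final energy: E'_min = hc/λ'_max = 158.3276 keV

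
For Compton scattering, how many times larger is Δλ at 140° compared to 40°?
140° produces the larger shift by a factor of 7.549

Calculate both shifts using Δλ = λ_C(1 - cos θ):

For θ₁ = 40°:
Δλ₁ = 2.4263 × (1 - cos(40°))
Δλ₁ = 2.4263 × 0.2340
Δλ₁ = 0.5676 pm

For θ₂ = 140°:
Δλ₂ = 2.4263 × (1 - cos(140°))
Δλ₂ = 2.4263 × 1.7660
Δλ₂ = 4.2850 pm

The 140° angle produces the larger shift.
Ratio: 4.2850/0.5676 = 7.549

(Intermediate values are shown rounded; full precision is carried through to the final answer.)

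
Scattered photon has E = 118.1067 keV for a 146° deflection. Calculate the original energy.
204.6001 keV

Convert final energy to wavelength (hc ≈ 1239.842 keV·pm):
λ' = hc/E' = 1239.842 / 118.1067 = 10.4976 pm

Calculate the Compton shift:
Δλ = λ_C(1 - cos(146°))
Δλ = 2.4263 × (1 - cos(146°))
Δλ = 4.4378 pm

Initial wavelength:
λ = λ' - Δλ = 10.4976 - 4.4378 = 6.0598 pm

Initial energy:
E = hc/λ = 1239.842 / 6.0598 = 204.6001 keV

(Intermediate values are shown rounded; full precision is carried through to the final answer.)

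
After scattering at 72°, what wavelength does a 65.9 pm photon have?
67.5765 pm

Using the Compton scattering formula:
λ' = λ + Δλ = λ + λ_C(1 - cos θ)

Given:
- Initial wavelength λ = 65.9 pm
- Scattering angle θ = 72°
- Compton wavelength λ_C ≈ 2.4263 pm

Calculate the shift:
Δλ = 2.4263 × (1 - cos(72°))
Δλ = 2.4263 × 0.6910
Δλ = 1.6765 pm

Final wavelength:
λ' = 65.9 + 1.6765 = 67.5765 pm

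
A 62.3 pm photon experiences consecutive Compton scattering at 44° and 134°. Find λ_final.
67.0927 pm

Apply Compton shift twice:

First scattering at θ₁ = 44°:
Δλ₁ = λ_C(1 - cos(44°))
Δλ₁ = 2.4263 × 0.2807
Δλ₁ = 0.6810 pm

After first scattering:
λ₁ = 62.3 + 0.6810 = 62.9810 pm

Second scattering at θ₂ = 134°:
Δλ₂ = λ_C(1 - cos(134°))
Δλ₂ = 2.4263 × 1.6947
Δλ₂ = 4.1118 pm

Final wavelength:
λ₂ = 62.9810 + 4.1118 = 67.0927 pm

Total shift: Δλ_total = 0.6810 + 4.1118 = 4.7927 pm

(Intermediate values are shown rounded; full precision is carried through to the final answer.)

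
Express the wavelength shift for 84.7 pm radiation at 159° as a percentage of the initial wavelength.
5.5389%

Calculate the Compton shift:
Δλ = λ_C(1 - cos(159°))
Δλ = 2.4263 × (1 - cos(159°))
Δλ = 2.4263 × 1.9336
Δλ = 4.6915 pm

Percentage change:
(Δλ/λ₀) × 100 = (4.6915/84.7) × 100
= 5.5389%

(Intermediate values are shown rounded; full precision is carried through to the final answer.)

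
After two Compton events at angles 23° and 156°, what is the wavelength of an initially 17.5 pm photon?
22.3357 pm

Apply Compton shift twice:

First scattering at θ₁ = 23°:
Δλ₁ = λ_C(1 - cos(23°))
Δλ₁ = 2.4263 × 0.0795
Δλ₁ = 0.1929 pm

After first scattering:
λ₁ = 17.5 + 0.1929 = 17.6929 pm

Second scattering at θ₂ = 156°:
Δλ₂ = λ_C(1 - cos(156°))
Δλ₂ = 2.4263 × 1.9135
Δλ₂ = 4.6429 pm

Final wavelength:
λ₂ = 17.6929 + 4.6429 = 22.3357 pm

Total shift: Δλ_total = 0.1929 + 4.6429 = 4.8357 pm

(Intermediate values are shown rounded; full precision is carried through to the final answer.)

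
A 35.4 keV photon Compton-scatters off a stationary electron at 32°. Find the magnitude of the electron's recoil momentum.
1.0377e-23 kg·m/s

The electron is initially at rest, so by conservation of momentum:
p⃗_e = p⃗₀ − p⃗'  (incident photon momentum minus scattered photon momentum)

Photon momentum magnitudes (p = h/λ = E/c):
λ₀ = hc/E₀ = 35.0238 pm → p₀ = h/λ₀ = 1.8919e-23 kg·m/s
Δλ = λ_C(1 − cos 32°) = 0.3687 pm
λ' = 35.3925 pm → p' = h/λ' = 1.8722e-23 kg·m/s

The scattered photon makes angle θ = 32° with the incident direction, so by the law of cosines:
|p⃗_e|² = p₀² + p'² − 2p₀p'cos θ
|p⃗_e|² = (1.8919e-23)² + (1.8722e-23)² − 2·1.8919e-23·1.8722e-23·cos(32°)
|p⃗_e| = 1.0377e-23 kg·m/s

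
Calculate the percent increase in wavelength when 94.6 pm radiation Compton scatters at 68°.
1.6040%

Calculate the Compton shift:
Δλ = λ_C(1 - cos(68°))
Δλ = 2.4263 × (1 - cos(68°))
Δλ = 2.4263 × 0.6254
Δλ = 1.5174 pm

Percentage change:
(Δλ/λ₀) × 100 = (1.5174/94.6) × 100
= 1.6040%

(Intermediate values are shown rounded; full precision is carried through to the final answer.)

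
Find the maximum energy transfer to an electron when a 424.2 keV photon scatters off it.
264.7429 keV

Maximum energy transfer occurs at θ = 180° (backscattering).

Initial photon: E₀ = 424.2 keV → λ₀ = 2.9228 pm

Maximum Compton shift (at 180°):
Δλ_max = 2λ_C = 2 × 2.4263 = 4.8526 pm

Final wavelength:
λ' = 2.9228 + 4.8526 = 7.7754 pm

Minimum photon energy (maximum energy to electron):
E'_min = hc/λ' = 159.4571 keV

Maximum electron kinetic energy:
K_max = E₀ - E'_min = 424.2000 - 159.4571 = 264.7429 keV

(Intermediate values are shown rounded; full precision is carried through to the final answer.)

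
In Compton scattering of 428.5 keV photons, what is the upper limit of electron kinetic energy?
268.4392 keV

Maximum energy transfer occurs at θ = 180° (backscattering).

Initial photon: E₀ = 428.5 keV → λ₀ = 2.8934 pm

Maximum Compton shift (at 180°):
Δλ_max = 2λ_C = 2 × 2.4263 = 4.8526 pm

Final wavelength:
λ' = 2.8934 + 4.8526 = 7.7461 pm

Minimum photon energy (maximum energy to electron):
E'_min = hc/λ' = 160.0608 keV

Maximum electron kinetic energy:
K_max = E₀ - E'_min = 428.5000 - 160.0608 = 268.4392 keV

(Intermediate values are shown rounded; full precision is carried through to the final answer.)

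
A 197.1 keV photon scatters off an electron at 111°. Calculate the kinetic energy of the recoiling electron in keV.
67.7645 keV

By energy conservation: K_e = E_initial - E_final

First find the scattered photon energy:
Initial wavelength: λ = hc/E = 6.2904 pm
Compton shift: Δλ = λ_C(1 - cos(111°)) = 3.2958 pm
Final wavelength: λ' = 6.2904 + 3.2958 = 9.5862 pm
Final photon energy: E' = hc/λ' = 129.3355 keV

Electron kinetic energy:
K_e = E - E' = 197.1000 - 129.3355 = 67.7645 keV

(Intermediate values are shown rounded; full precision is carried through to the final answer.)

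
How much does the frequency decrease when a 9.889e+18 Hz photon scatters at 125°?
1.106e+18 Hz (decrease)

Convert frequency to wavelength (c = 299792458 m/s):
λ₀ = c/f₀ = 299792458/9.889e+18 = 3.0315751e-11 m = 30.3158 pm

Calculate Compton shift:
Δλ = λ_C(1 - cos(125°)) = 3.8180 pm

Final wavelength:
λ' = λ₀ + Δλ = 30.3158 + 3.8180 = 34.1337 pm

Final frequency:
f' = c/λ' = 299792458/3.4133735e-11 = 8.7828788e+18 Hz

Frequency shift (decrease):
Δf = f₀ - f' = 9.889e+18 - 8.7828788e+18 = 1.106e+18 Hz

(Intermediate values are shown rounded; full precision is carried through to the final answer.)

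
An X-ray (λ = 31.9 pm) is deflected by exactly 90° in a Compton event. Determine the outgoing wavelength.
34.3263 pm

Using the Compton formula: λ' = λ + λ_C(1 − cos θ)

For θ = 90°, cos θ = 0 (exact) = 0.0000, so:
1 − cos 90° = 1 − (0) = 1.0000

Δλ = λ_C × 1.0000 = 2.4263 × 1.0000 = 2.4263 pm

λ' = 31.9 + 2.4263 = 34.3263 pm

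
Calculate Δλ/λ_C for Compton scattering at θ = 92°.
1.0349 λ_C

The Compton shift formula is:
Δλ = λ_C(1 - cos θ)

Dividing both sides by λ_C:
Δλ/λ_C = 1 - cos θ

For θ = 92°:
Δλ/λ_C = 1 - cos(92°)
Δλ/λ_C = 1 - -0.0349
Δλ/λ_C = 1.0349

This means the shift is 1.0349 × λ_C = 2.5110 pm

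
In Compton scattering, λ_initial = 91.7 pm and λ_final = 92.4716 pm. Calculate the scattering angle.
47.00°

First find the wavelength shift:
Δλ = λ' - λ = 92.4716 - 91.7 = 0.7716 pm

Using Δλ = λ_C(1 - cos θ), with λ_C = h/(m_e·c) ≈ 2.42631024 pm:
cos θ = 1 - Δλ/λ_C
cos θ = 1 - 0.7716/2.42631024
cos θ = 0.681986

θ = arccos(0.681986)
θ = 47.00°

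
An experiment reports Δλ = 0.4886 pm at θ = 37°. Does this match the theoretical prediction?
Yes, consistent

Calculate the expected shift for θ = 37°:

Δλ_expected = λ_C(1 - cos(37°))
Δλ_expected = 2.4263 × (1 - cos(37°))
Δλ_expected = 2.4263 × 0.2014
Δλ_expected = 0.4886 pm

Given shift: 0.4886 pm
Expected shift: 0.4886 pm
Difference: 0.0000 pm

The values match. This is consistent with Compton scattering at the stated angle.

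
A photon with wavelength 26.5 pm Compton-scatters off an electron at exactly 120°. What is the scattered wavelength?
30.1395 pm

Using the Compton formula: λ' = λ + λ_C(1 − cos θ)

For θ = 120°, cos θ = -1/2 (exact) = -0.5000, so:
1 − cos 120° = 1 − (-1/2) = 1.5000

Δλ = λ_C × 1.5000 = 2.4263 × 1.5000 = 3.6395 pm

λ' = 26.5 + 3.6395 = 30.1395 pm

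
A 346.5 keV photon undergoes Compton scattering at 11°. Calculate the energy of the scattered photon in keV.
342.2363 keV

First convert energy to wavelength:
λ = hc/E, with hc ≈ 1239.842 keV·pm (i.e. 1239.842 eV·nm)

For E = 346.5 keV = 346500 eV:
λ = 1239.842 keV·pm / 346.5 keV
λ = 3.5782 pm

Calculate the Compton shift:
Δλ = λ_C(1 - cos(11°)) = 2.4263 × 0.0184
Δλ = 0.0446 pm

Final wavelength:
λ' = 3.5782 + 0.0446 = 3.6228 pm

Final energy:
E' = hc/λ' = 1239.842 / 3.6228 = 342.2363 keV

(Intermediate values are shown rounded; full precision is carried through to the final answer.)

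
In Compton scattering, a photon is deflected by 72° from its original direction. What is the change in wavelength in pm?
1.6765 pm

Using the Compton scattering formula:
Δλ = λ_C(1 - cos θ)

where λ_C = h/(m_e·c) ≈ 2.4263 pm is the Compton wavelength of an electron.

For θ = 72°:
cos(72°) = 0.3090
1 - cos(72°) = 0.6910

Δλ = 2.4263 × 0.6910
Δλ = 1.6765 pm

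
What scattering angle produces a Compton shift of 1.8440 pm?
76.11°

From the Compton formula Δλ = λ_C(1 - cos θ), we can solve for θ:

cos θ = 1 - Δλ/λ_C

Given:
- Δλ = 1.8440 pm
- λ_C = h/(m_e·c) ≈ 2.42631024 pm

cos θ = 1 - 1.8440/2.42631024
cos θ = 1 - 0.760002
cos θ = 0.239998

θ = arccos(0.239998)
θ = 76.11°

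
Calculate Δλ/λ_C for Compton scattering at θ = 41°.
0.2453 λ_C

The Compton shift formula is:
Δλ = λ_C(1 - cos θ)

Dividing both sides by λ_C:
Δλ/λ_C = 1 - cos θ

For θ = 41°:
Δλ/λ_C = 1 - cos(41°)
Δλ/λ_C = 1 - 0.7547
Δλ/λ_C = 0.2453

This means the shift is 0.2453 × λ_C = 0.5952 pm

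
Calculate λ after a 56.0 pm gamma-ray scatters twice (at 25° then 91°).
58.6960 pm

Apply Compton shift twice:

First scattering at θ₁ = 25°:
Δλ₁ = λ_C(1 - cos(25°))
Δλ₁ = 2.4263 × 0.0937
Δλ₁ = 0.2273 pm

After first scattering:
λ₁ = 56.0 + 0.2273 = 56.2273 pm

Second scattering at θ₂ = 91°:
Δλ₂ = λ_C(1 - cos(91°))
Δλ₂ = 2.4263 × 1.0175
Δλ₂ = 2.4687 pm

Final wavelength:
λ₂ = 56.2273 + 2.4687 = 58.6960 pm

Total shift: Δλ_total = 0.2273 + 2.4687 = 2.6960 pm

(Intermediate values are shown rounded; full precision is carried through to the final answer.)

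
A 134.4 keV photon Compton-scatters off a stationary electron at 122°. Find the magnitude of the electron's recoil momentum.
1.0808e-22 kg·m/s

The electron is initially at rest, so by conservation of momentum:
p⃗_e = p⃗₀ − p⃗'  (incident photon momentum minus scattered photon momentum)

Photon momentum magnitudes (p = h/λ = E/c):
λ₀ = hc/E₀ = 9.2250 pm → p₀ = h/λ₀ = 7.1827e-23 kg·m/s
Δλ = λ_C(1 − cos 122°) = 3.7121 pm
λ' = 12.9371 pm → p' = h/λ' = 5.1218e-23 kg·m/s

The scattered photon makes angle θ = 122° with the incident direction, so by the law of cosines:
|p⃗_e|² = p₀² + p'² − 2p₀p'cos θ
|p⃗_e|² = (7.1827e-23)² + (5.1218e-23)² − 2·7.1827e-23·5.1218e-23·cos(122°)
|p⃗_e| = 1.0808e-22 kg·m/s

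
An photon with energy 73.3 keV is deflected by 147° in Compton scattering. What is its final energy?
58.0021 keV

First convert energy to wavelength:
λ = hc/E, with hc ≈ 1239.842 keV·pm (i.e. 1239.842 eV·nm)

For E = 73.3 keV = 73300 eV:
λ = 1239.842 keV·pm / 73.3 keV
λ = 16.9146 pm

Calculate the Compton shift:
Δλ = λ_C(1 - cos(147°)) = 2.4263 × 1.8387
Δλ = 4.4612 pm

Final wavelength:
λ' = 16.9146 + 4.4612 = 21.3758 pm

Final energy:
E' = hc/λ' = 1239.842 / 21.3758 = 58.0021 keV

(Intermediate values are shown rounded; full precision is carried through to the final answer.)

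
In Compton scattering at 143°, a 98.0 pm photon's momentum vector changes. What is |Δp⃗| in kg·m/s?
1.2551e-23 kg·m/s

Photon momentum magnitude is p = h/λ.

Initial momentum:
p₀ = h/λ = 6.6261e-34/9.8000e-11 = 6.7613e-24 kg·m/s

After scattering:
λ' = λ + Δλ = 98.0 + 4.3640 = 102.3640 pm
p' = h/λ' = 6.6261e-34/1.0236e-10 = 6.4730e-24 kg·m/s

Momentum is a vector; the scattered photon's direction makes angle θ = 143° with the incident direction. The magnitude of the vector change Δp⃗ = p⃗₀ − p⃗' is found from the law of cosines:
|Δp⃗|² = p₀² + p'² − 2p₀p'cos θ
|Δp⃗|² = (6.7613e-24)² + (6.4730e-24)² − 2·6.7613e-24·6.4730e-24·cos(143°)
|Δp⃗| = 1.2551e-23 kg·m/s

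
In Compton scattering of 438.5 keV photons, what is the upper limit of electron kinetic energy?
277.0640 keV

Maximum energy transfer occurs at θ = 180° (backscattering).

Initial photon: E₀ = 438.5 keV → λ₀ = 2.8275 pm

Maximum Compton shift (at 180°):
Δλ_max = 2λ_C = 2 × 2.4263 = 4.8526 pm

Final wavelength:
λ' = 2.8275 + 4.8526 = 7.6801 pm

Minimum photon energy (maximum energy to electron):
E'_min = hc/λ' = 161.4360 keV

Maximum electron kinetic energy:
K_max = E₀ - E'_min = 438.5000 - 161.4360 = 277.0640 keV

(Intermediate values are shown rounded; full precision is carried through to the final answer.)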